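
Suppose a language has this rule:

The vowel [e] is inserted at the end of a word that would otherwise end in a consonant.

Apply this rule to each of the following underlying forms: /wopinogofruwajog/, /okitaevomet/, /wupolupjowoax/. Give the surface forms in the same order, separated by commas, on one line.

/wopinogofruwajog/: the form ends in the consonant /g/, so [e] is inserted word-finally. → [wopinogofruwajoge].
/okitaevomet/: the form ends in the consonant /t/, so [e] is inserted word-finally. → [okitaevomete].
/wupolupjowoax/: the form ends in the consonant /x/, so [e] is inserted word-finally. → [wupolupjowoaxe].

wopinogofruwajoge, okitaevomete, wupolupjowoaxe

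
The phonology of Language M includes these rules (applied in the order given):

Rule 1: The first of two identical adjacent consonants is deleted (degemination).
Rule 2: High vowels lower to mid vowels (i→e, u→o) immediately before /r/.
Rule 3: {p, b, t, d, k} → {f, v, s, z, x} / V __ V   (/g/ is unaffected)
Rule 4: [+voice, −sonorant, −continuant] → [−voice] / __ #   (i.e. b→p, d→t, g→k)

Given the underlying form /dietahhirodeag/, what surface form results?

diesaherozeak

Rule 1 (degemination): /hh/ is a geminate; the first /h/ deletes. /dietahhirodeag/ → dietahirodeag.
Rule 2 (pre-rhotic lowering): /i/ is a high vowel immediately before /r/, so it lowers to [e]. /dietahirodeag/ → dietaherodeag.
Rule 3 (intervocalic spirantization): /t/ is a stop between vowels /e/ and /a/, so it spirantizes to the fricative [s]. /d/ is a stop between vowels /o/ and /e/, so it spirantizes to the fricative [z]. /dietaherodeag/ → diesaherozeag.
Rule 4 (final devoicing): /g/ is a voiced stop in word-final position, so it devoices to [k]. /diesaherozeag/ → diesaherozeak.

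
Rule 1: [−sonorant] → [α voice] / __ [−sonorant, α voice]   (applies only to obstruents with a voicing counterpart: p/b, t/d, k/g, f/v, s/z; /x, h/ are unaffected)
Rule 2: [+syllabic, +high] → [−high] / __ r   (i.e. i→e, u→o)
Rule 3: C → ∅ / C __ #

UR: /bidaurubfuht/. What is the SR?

bidaorupfuh

Rule 1 (regressive voicing assimilation): /b/ precedes the voiceless obstruent /f/, so it devoices to [p] by assimilation. /bidaurubfuht/ → bidaurupfuht.
Rule 2 (pre-rhotic lowering): /u/ is a high vowel immediately before /r/, so it lowers to [o]. /bidaurupfuht/ → bidaorupfuht.
Rule 3 (final cluster simplification): /t/ is the second consonant of a word-final cluster /ht/, so it deletes. /bidaorupfuht/ → bidaorupfuh.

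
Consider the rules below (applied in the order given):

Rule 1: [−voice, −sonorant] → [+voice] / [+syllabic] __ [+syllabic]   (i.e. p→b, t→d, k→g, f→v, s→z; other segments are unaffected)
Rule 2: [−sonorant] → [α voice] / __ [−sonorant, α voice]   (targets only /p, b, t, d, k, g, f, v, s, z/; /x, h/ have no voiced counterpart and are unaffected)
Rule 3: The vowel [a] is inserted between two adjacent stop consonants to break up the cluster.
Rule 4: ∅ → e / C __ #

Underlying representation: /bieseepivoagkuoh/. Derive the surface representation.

biezeebivoakakuohe

Rule 1 (intervocalic voicing): /s/ is a voiceless obstruent between vowels /e/ and /e/, so it voices to [z]. /p/ is a voiceless obstruent between vowels /e/ and /i/, so it voices to [b]. /bieseepivoagkuoh/ → biezeebivoagkuoh.
Rule 2 (regressive voicing assimilation): /g/ precedes the voiceless obstruent /k/, so it devoices to [k] by assimilation. /biezeebivoagkuoh/ → biezeebivoakkuoh.
Rule 3 (stop-cluster a-epenthesis): /k/ and /k/ form a stop–stop cluster, so [a] is inserted between them. /biezeebivoakkuoh/ → biezeebivoakakuoh.
Rule 4 (final e-epenthesis): the form ends in the consonant /h/, so [e] is inserted word-finally. /biezeebivoakakuoh/ → biezeebivoakakuohe.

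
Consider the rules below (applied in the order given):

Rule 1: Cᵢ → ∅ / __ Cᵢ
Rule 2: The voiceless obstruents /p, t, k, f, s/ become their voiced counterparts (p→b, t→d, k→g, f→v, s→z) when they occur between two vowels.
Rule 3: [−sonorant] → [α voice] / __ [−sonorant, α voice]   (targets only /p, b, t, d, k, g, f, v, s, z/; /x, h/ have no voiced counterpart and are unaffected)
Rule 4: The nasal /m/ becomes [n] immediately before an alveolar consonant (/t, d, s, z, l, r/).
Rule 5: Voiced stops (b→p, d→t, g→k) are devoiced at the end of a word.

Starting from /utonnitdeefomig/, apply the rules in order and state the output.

udoniddeevomik

Rule 1 (degemination): /nn/ is a geminate; the first /n/ deletes. /utonnitdeefomig/ → utonitdeefomig.
Rule 2 (intervocalic voicing): /t/ is a voiceless obstruent between vowels /u/ and /o/, so it voices to [d]. /f/ is a voiceless obstruent between vowels /e/ and /o/, so it voices to [v]. /utonitdeefomig/ → udonitdeevomig.
Rule 3 (regressive voicing assimilation): /t/ precedes the voiced obstruent /d/, so it voices to [d] by assimilation. /udonitdeevomig/ → udoniddeevomig.
Rule 4 (nasal place assimilation): no segment meets the environment; /udoniddeevomig/ is unchanged.
Rule 5 (final devoicing): /g/ is a voiced stop in word-final position, so it devoices to [k]. /udoniddeevomig/ → udoniddeevomik.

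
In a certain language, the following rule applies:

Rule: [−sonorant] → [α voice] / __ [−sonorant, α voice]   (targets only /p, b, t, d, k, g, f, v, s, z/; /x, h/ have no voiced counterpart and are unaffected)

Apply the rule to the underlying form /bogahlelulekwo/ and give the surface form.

bogahlelulekwo

No segment of /bogahlelulekwo/ meets the structural description of the rule, so the form surfaces unchanged.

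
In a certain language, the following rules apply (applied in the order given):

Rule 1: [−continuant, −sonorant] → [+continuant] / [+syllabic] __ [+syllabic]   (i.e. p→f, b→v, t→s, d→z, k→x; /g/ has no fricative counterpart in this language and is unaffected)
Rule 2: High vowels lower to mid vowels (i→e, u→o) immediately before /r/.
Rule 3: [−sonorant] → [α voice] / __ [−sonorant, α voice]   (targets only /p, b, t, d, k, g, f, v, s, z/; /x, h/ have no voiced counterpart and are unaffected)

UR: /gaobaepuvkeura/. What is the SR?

gaovaefufkeora

Rule 1 (intervocalic spirantization): /b/ is a stop between vowels /o/ and /a/, so it spirantizes to the fricative [v]. /p/ is a stop between vowels /e/ and /u/, so it spirantizes to the fricative [f]. /gaobaepuvkeura/ → gaovaefuvkeura.
Rule 2 (pre-rhotic lowering): /u/ is a high vowel immediately before /r/, so it lowers to [o]. /gaovaefuvkeura/ → gaovaefuvkeora.
Rule 3 (regressive voicing assimilation): /v/ precedes the voiceless obstruent /k/, so it devoices to [f] by assimilation. /gaovaefuvkeora/ → gaovaefufkeora.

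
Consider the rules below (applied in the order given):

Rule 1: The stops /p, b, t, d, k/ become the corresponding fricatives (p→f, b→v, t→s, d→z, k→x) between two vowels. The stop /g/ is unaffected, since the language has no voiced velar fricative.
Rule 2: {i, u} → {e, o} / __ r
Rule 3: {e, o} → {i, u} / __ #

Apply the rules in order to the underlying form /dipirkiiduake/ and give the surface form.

Rule 1 (intervocalic spirantization): /p/ is a stop between vowels /i/ and /i/, so it spirantizes to the fricative [f]. /d/ is a stop between vowels /i/ and /u/, so it spirantizes to the fricative [z]. /k/ is a stop between vowels /a/ and /e/, so it spirantizes to the fricative [x]. /dipirkiiduake/ → difirkiizuaxe.
Rule 2 (pre-rhotic lowering): /i/ is a high vowel immediately before /r/, so it lowers to [e]. /difirkiizuaxe/ → diferkiizuaxe.
Rule 3 (final vowel raising): /e/ is a mid vowel in word-final position, so it raises to [i]. /diferkiizuaxe/ → diferkiizuaxi.

diferkiizuaxi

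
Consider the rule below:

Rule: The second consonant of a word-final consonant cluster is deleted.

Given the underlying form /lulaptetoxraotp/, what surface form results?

lulaptetoxraot

/p/ is the second consonant of a word-final cluster /tp/, so it deletes.
The other instances of /l/, /p/, /t/, /x/, /r/ do not occur in the required environment and remain unchanged.
Surface form: [lulaptetoxraot].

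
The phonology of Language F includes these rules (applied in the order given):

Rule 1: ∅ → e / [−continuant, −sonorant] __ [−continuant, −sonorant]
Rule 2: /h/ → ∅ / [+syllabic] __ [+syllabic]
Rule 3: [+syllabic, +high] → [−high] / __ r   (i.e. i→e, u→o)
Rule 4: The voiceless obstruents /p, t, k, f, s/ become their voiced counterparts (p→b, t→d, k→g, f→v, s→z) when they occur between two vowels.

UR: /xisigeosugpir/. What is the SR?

Rule 1 (stop-cluster e-epenthesis): /g/ and /p/ form a stop–stop cluster, so [e] is inserted between them. /xisigeosugpir/ → xisigeosugepir.
Rule 2 (intervocalic h-deletion): no segment meets the environment; /xisigeosugepir/ is unchanged.
Rule 3 (pre-rhotic lowering): /i/ is a high vowel immediately before /r/, so it lowers to [e]. /xisigeosugepir/ → xisigeosugeper.
Rule 4 (intervocalic voicing): /s/ is a voiceless obstruent between vowels /i/ and /i/, so it voices to [z]. /s/ is a voiceless obstruent between vowels /o/ and /u/, so it voices to [z]. /p/ is a voiceless obstruent between vowels /e/ and /e/, so it voices to [b]. /xisigeosugeper/ → xizigeozugeber.

xizigeozugeber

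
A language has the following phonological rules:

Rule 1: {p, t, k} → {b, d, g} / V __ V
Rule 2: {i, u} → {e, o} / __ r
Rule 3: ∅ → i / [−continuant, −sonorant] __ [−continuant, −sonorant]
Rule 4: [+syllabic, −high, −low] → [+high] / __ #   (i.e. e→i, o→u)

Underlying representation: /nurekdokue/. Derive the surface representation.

Rule 1 (intervocalic voicing): /k/ is a voiceless stop between vowels /o/ and /u/, so it voices to [g]. /nurekdokue/ → nurekdogue.
Rule 2 (pre-rhotic lowering): /u/ is a high vowel immediately before /r/, so it lowers to [o]. /nurekdogue/ → norekdogue.
Rule 3 (stop-cluster i-epenthesis): /k/ and /d/ form a stop–stop cluster, so [i] is inserted between them. /norekdogue/ → norekidogue.
Rule 4 (final vowel raising): /e/ is a mid vowel in word-final position, so it raises to [i]. /norekidogue/ → norekidogui.

norekidogui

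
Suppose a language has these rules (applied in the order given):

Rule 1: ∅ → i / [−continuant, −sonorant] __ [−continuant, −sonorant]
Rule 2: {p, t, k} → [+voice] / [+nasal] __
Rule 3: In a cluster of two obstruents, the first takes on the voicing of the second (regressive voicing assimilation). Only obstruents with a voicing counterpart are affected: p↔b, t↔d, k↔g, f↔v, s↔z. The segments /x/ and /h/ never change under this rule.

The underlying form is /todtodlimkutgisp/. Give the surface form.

Rule 1 (stop-cluster i-epenthesis): /d/ and /t/ form a stop–stop cluster, so [i] is inserted between them. /t/ and /g/ form a stop–stop cluster, so [i] is inserted between them. /todtodlimkutgisp/ → toditodlimkutigisp.
Rule 2 (post-nasal voicing): /k/ is a voiceless stop immediately after the nasal /m/, so it voices to [g]. /toditodlimkutigisp/ → toditodlimgutigisp.
Rule 3 (regressive voicing assimilation): no segment meets the environment; /toditodlimgutigisp/ is unchanged.

toditodlimgutigisp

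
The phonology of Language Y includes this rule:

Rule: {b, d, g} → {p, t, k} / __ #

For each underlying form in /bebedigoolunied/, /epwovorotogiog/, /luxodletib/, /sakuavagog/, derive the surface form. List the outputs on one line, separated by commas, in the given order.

bebedigooluniet, epwovorotogiok, luxodletip, sakuavagok

/bebedigoolunied/: /d/ is a voiced stop in word-final position, so it devoices to [t]. → [bebedigooluniet].
/epwovorotogiog/: /g/ is a voiced stop in word-final position, so it devoices to [k]. → [epwovorotogiok].
/luxodletib/: /b/ is a voiced stop in word-final position, so it devoices to [p]. → [luxodletip].
/sakuavagog/: /g/ is a voiced stop in word-final position, so it devoices to [k]. → [sakuavagok].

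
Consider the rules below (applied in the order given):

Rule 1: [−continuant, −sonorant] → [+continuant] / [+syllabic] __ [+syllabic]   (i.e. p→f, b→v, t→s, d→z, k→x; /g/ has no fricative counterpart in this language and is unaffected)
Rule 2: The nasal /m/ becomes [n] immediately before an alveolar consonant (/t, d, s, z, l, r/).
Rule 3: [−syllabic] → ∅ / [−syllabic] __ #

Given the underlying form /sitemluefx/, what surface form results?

Rule 1 (intervocalic spirantization): /t/ is a stop between vowels /i/ and /e/, so it spirantizes to the fricative [s]. /sitemluefx/ → sisemluefx.
Rule 2 (nasal place assimilation): /m/ precedes the alveolar consonant /l/, so it assimilates in place to [n]. /sisemluefx/ → sisenluefx.
Rule 3 (final cluster simplification): /x/ is the second consonant of a word-final cluster /fx/, so it deletes. /sisenluefx/ → sisenluef.

sisenluef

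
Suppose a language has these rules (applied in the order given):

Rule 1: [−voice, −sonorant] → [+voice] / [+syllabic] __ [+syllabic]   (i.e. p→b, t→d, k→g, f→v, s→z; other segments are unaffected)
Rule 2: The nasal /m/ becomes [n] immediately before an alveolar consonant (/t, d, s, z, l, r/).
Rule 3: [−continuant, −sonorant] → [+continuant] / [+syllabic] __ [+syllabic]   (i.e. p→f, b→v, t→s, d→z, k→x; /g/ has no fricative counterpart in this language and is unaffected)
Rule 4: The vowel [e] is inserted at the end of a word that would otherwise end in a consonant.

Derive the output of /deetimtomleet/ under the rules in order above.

deezintonleete

Rule 1 (intervocalic voicing): /t/ is a voiceless obstruent between vowels /e/ and /i/, so it voices to [d]. /deetimtomleet/ → deedimtomleet.
Rule 2 (nasal place assimilation): /m/ precedes the alveolar consonant /t/, so it assimilates in place to [n]. /m/ precedes the alveolar consonant /l/, so it assimilates in place to [n]. /deedimtomleet/ → deedintonleet.
Rule 3 (intervocalic spirantization): /d/ is a stop between vowels /e/ and /i/, so it spirantizes to the fricative [z]. /deedintonleet/ → deezintonleet.
Rule 4 (final e-epenthesis): the form ends in the consonant /t/, so [e] is inserted word-finally. /deezintonleet/ → deezintonleete.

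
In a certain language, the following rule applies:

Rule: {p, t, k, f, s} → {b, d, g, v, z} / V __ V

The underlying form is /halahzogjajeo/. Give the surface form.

halahzogjajeo

No segment of /halahzogjajeo/ meets the structural description of the rule, so the form surfaces unchanged.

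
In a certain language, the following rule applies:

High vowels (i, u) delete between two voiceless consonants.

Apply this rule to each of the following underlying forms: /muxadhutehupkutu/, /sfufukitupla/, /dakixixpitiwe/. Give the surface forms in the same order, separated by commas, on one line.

/muxadhutehupkutu/: /u/ is a high vowel flanked by voiceless consonants /h/ and /t/, so it deletes. /u/ is a high vowel flanked by voiceless consonants /h/ and /p/, so it deletes. /u/ is a high vowel flanked by voiceless consonants /k/ and /t/, so it deletes. → [muxadhtehpktu].
/sfufukitupla/: /u/ is a high vowel flanked by voiceless consonants /f/ and /f/, so it deletes. /u/ is a high vowel flanked by voiceless consonants /f/ and /k/, so it deletes. /i/ is a high vowel flanked by voiceless consonants /k/ and /t/, so it deletes. /u/ is a high vowel flanked by voiceless consonants /t/ and /p/, so it deletes. → [sffktpla].
/dakixixpitiwe/: /i/ is a high vowel flanked by voiceless consonants /k/ and /x/, so it deletes. /i/ is a high vowel flanked by voiceless consonants /x/ and /x/, so it deletes. /i/ is a high vowel flanked by voiceless consonants /p/ and /t/, so it deletes. → [dakxxptiwe].

muxadhtehpktu, sffktpla, dakxxptiwe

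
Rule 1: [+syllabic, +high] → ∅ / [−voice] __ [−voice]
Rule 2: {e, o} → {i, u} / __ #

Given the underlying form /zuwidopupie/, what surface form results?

Rule 1 (high vowel syncope): /u/ is a high vowel flanked by voiceless consonants /p/ and /p/, so it deletes. /zuwidopupie/ → zuwidoppie.
Rule 2 (final vowel raising): /e/ is a mid vowel in word-final position, so it raises to [i]. /zuwidoppie/ → zuwidoppii.

zuwidoppii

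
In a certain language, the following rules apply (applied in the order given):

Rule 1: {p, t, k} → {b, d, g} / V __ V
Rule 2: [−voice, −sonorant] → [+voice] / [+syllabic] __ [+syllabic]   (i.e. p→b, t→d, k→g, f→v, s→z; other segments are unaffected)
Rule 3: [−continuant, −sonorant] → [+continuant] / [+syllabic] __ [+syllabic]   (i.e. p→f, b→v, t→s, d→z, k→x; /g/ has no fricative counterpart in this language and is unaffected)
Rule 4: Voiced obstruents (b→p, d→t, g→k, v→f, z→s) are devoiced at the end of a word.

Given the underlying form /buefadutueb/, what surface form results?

Rule 1 (intervocalic voicing): /t/ is a voiceless stop between vowels /u/ and /u/, so it voices to [d]. /buefadutueb/ → buefadudueb.
Rule 2 (intervocalic voicing): /f/ is a voiceless obstruent between vowels /e/ and /a/, so it voices to [v]. /buefadudueb/ → buevadudueb.
Rule 3 (intervocalic spirantization): /d/ is a stop between vowels /a/ and /u/, so it spirantizes to the fricative [z]. /d/ is a stop between vowels /u/ and /u/, so it spirantizes to the fricative [z]. /buevadudueb/ → buevazuzueb.
Rule 4 (final devoicing): /b/ is a voiced obstruent in word-final position, so it devoices to [p]. /buevazuzueb/ → buevazuzuep.

buevazuzuep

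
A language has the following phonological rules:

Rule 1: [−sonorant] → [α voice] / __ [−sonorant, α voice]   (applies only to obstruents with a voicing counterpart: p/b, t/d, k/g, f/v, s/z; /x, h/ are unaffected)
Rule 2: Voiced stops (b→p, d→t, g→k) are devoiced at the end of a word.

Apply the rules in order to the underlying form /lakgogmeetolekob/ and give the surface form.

laggogmeetolekop

Rule 1 (regressive voicing assimilation): /k/ precedes the voiced obstruent /g/, so it voices to [g] by assimilation. /lakgogmeetolekob/ → laggogmeetolekob.
Rule 2 (final devoicing): /b/ is a voiced stop in word-final position, so it devoices to [p]. /laggogmeetolekob/ → laggogmeetolekop.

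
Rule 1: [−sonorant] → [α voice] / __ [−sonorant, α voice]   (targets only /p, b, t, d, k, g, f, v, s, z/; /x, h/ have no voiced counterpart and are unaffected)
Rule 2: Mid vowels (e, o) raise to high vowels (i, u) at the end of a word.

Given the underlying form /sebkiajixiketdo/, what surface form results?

sepkiajixikeddu

Rule 1 (regressive voicing assimilation): /b/ precedes the voiceless obstruent /k/, so it devoices to [p] by assimilation. /t/ precedes the voiced obstruent /d/, so it voices to [d] by assimilation. /sebkiajixiketdo/ → sepkiajixikeddo.
Rule 2 (final vowel raising): /o/ is a mid vowel in word-final position, so it raises to [u]. /sepkiajixikeddo/ → sepkiajixikeddu.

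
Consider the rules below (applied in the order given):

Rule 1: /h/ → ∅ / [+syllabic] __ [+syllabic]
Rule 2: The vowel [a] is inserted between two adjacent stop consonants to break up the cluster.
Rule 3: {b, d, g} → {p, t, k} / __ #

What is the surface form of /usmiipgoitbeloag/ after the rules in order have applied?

usmiipagoitabeloak

Rule 1 (intervocalic h-deletion): no segment meets the environment; /usmiipgoitbeloag/ is unchanged.
Rule 2 (stop-cluster a-epenthesis): /p/ and /g/ form a stop–stop cluster, so [a] is inserted between them. /t/ and /b/ form a stop–stop cluster, so [a] is inserted between them. /usmiipgoitbeloag/ → usmiipagoitabeloag.
Rule 3 (final devoicing): /g/ is a voiced stop in word-final position, so it devoices to [k]. /usmiipagoitabeloag/ → usmiipagoitabeloak.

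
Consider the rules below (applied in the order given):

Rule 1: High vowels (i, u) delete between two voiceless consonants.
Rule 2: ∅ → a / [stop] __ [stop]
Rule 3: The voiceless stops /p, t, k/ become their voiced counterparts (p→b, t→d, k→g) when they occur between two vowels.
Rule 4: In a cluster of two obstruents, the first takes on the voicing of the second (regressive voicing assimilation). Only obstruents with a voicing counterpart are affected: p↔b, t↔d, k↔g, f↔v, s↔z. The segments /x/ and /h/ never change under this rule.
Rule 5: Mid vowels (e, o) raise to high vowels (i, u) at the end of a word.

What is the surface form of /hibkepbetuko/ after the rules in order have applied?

hibagebabedagu

Rule 1 (high vowel syncope): /u/ is a high vowel flanked by voiceless consonants /t/ and /k/, so it deletes. /hibkepbetuko/ → hibkepbetko.
Rule 2 (stop-cluster a-epenthesis): /b/ and /k/ form a stop–stop cluster, so [a] is inserted between them. /p/ and /b/ form a stop–stop cluster, so [a] is inserted between them. /t/ and /k/ form a stop–stop cluster, so [a] is inserted between them. /hibkepbetko/ → hibakepabetako.
Rule 3 (intervocalic voicing): /k/ is a voiceless stop between vowels /a/ and /e/, so it voices to [g]. /p/ is a voiceless stop between vowels /e/ and /a/, so it voices to [b]. /t/ is a voiceless stop between vowels /e/ and /a/, so it voices to [d]. /k/ is a voiceless stop between vowels /a/ and /o/, so it voices to [g]. /hibakepabetako/ → hibagebabedago.
Rule 4 (regressive voicing assimilation): no segment meets the environment; /hibagebabedago/ is unchanged.
Rule 5 (final vowel raising): /o/ is a mid vowel in word-final position, so it raises to [u]. /hibagebabedago/ → hibagebabedagu.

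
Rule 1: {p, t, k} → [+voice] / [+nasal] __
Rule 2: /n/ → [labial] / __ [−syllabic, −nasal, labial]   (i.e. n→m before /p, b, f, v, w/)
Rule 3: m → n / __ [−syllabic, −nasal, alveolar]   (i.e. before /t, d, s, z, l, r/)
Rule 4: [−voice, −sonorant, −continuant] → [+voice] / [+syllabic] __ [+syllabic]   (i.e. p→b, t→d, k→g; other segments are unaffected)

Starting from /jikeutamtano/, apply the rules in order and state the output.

Rule 1 (post-nasal voicing): /t/ is a voiceless stop immediately after the nasal /m/, so it voices to [d]. /jikeutamtano/ → jikeutamdano.
Rule 2 (nasal place assimilation): no segment meets the environment; /jikeutamdano/ is unchanged.
Rule 3 (nasal place assimilation): /m/ precedes the alveolar consonant /d/, so it assimilates in place to [n]. /jikeutamdano/ → jikeutandano.
Rule 4 (intervocalic voicing): /k/ is a voiceless stop between vowels /i/ and /e/, so it voices to [g]. /t/ is a voiceless stop between vowels /u/ and /a/, so it voices to [d]. /jikeutandano/ → jigeudandano.

jigeudandano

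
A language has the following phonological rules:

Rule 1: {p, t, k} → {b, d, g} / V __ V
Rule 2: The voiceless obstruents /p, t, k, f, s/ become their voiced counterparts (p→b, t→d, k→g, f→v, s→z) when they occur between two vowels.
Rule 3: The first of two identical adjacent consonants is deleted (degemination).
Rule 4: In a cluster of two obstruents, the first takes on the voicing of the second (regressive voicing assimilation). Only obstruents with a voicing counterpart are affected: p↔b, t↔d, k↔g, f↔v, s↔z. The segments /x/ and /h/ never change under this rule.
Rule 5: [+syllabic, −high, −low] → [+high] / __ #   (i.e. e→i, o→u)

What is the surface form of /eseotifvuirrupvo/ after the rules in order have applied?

ezeodivvuirubvu

Rule 1 (intervocalic voicing): /t/ is a voiceless stop between vowels /o/ and /i/, so it voices to [d]. /eseotifvuirrupvo/ → eseodifvuirrupvo.
Rule 2 (intervocalic voicing): /s/ is a voiceless obstruent between vowels /e/ and /e/, so it voices to [z]. /eseodifvuirrupvo/ → ezeodifvuirrupvo.
Rule 3 (degemination): /rr/ is a geminate; the first /r/ deletes. /ezeodifvuirrupvo/ → ezeodifvuirupvo.
Rule 4 (regressive voicing assimilation): /f/ precedes the voiced obstruent /v/, so it voices to [v] by assimilation. /p/ precedes the voiced obstruent /v/, so it voices to [b] by assimilation. /ezeodifvuirupvo/ → ezeodivvuirubvo.
Rule 5 (final vowel raising): /o/ is a mid vowel in word-final position, so it raises to [u]. /ezeodivvuirubvo/ → ezeodivvuirubvu.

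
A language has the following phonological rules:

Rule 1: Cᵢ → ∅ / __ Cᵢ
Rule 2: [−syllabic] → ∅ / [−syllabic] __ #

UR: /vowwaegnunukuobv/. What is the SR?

Rule 1 (degemination): /ww/ is a geminate; the first /w/ deletes. /vowwaegnunukuobv/ → vowaegnunukuobv.
Rule 2 (final cluster simplification): /v/ is the second consonant of a word-final cluster /bv/, so it deletes. /vowaegnunukuobv/ → vowaegnunukuob.

vowaegnunukuob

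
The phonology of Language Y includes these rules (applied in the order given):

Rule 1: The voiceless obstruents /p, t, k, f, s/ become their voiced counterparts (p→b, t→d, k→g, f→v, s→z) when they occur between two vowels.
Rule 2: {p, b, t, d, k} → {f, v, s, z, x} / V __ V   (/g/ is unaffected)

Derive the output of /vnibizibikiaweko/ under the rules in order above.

Rule 1 (intervocalic voicing): /k/ is a voiceless obstruent between vowels /i/ and /i/, so it voices to [g]. /k/ is a voiceless obstruent between vowels /e/ and /o/, so it voices to [g]. /vnibizibikiaweko/ → vnibizibigiawego.
Rule 2 (intervocalic spirantization): /b/ is a stop between vowels /i/ and /i/, so it spirantizes to the fricative [v]. /b/ is a stop between vowels /i/ and /i/, so it spirantizes to the fricative [v]. /vnibizibigiawego/ → vnivizivigiawego.

vnivizivigiawego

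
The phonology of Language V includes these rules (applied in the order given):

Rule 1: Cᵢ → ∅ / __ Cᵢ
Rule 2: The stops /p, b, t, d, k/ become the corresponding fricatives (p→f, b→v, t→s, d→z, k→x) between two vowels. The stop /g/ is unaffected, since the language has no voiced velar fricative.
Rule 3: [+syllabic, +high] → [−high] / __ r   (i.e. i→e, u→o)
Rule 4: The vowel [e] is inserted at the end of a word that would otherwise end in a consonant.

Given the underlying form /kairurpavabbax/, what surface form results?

Rule 1 (degemination): /bb/ is a geminate; the first /b/ deletes. /kairurpavabbax/ → kairurpavabax.
Rule 2 (intervocalic spirantization): /b/ is a stop between vowels /a/ and /a/, so it spirantizes to the fricative [v]. /kairurpavabax/ → kairurpavavax.
Rule 3 (pre-rhotic lowering): /i/ is a high vowel immediately before /r/, so it lowers to [e]. /u/ is a high vowel immediately before /r/, so it lowers to [o]. /kairurpavavax/ → kaerorpavavax.
Rule 4 (final e-epenthesis): the form ends in the consonant /x/, so [e] is inserted word-finally. /kaerorpavavax/ → kaerorpavavaxe.

kaerorpavavaxe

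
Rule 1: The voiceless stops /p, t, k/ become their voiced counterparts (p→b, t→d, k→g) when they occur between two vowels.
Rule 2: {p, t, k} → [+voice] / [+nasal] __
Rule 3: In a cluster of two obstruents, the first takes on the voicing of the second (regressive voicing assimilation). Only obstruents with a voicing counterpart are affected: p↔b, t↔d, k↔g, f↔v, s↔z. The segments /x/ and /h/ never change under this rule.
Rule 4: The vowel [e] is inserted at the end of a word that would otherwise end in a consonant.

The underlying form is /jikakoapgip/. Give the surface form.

jigagoabgipe

Rule 1 (intervocalic voicing): /k/ is a voiceless stop between vowels /i/ and /a/, so it voices to [g]. /k/ is a voiceless stop between vowels /a/ and /o/, so it voices to [g]. /jikakoapgip/ → jigagoapgip.
Rule 2 (post-nasal voicing): no segment meets the environment; /jigagoapgip/ is unchanged.
Rule 3 (regressive voicing assimilation): /p/ precedes the voiced obstruent /g/, so it voices to [b] by assimilation. /jigagoapgip/ → jigagoabgip.
Rule 4 (final e-epenthesis): the form ends in the consonant /p/, so [e] is inserted word-finally. /jigagoabgip/ → jigagoabgipe.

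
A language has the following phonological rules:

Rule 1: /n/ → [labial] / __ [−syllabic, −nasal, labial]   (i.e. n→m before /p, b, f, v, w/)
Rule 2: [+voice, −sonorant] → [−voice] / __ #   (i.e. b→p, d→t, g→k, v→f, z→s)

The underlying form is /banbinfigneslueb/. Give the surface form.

Rule 1 (nasal place assimilation): /n/ precedes the labial consonant /b/, so it assimilates in place to [m]. /n/ precedes the labial consonant /f/, so it assimilates in place to [m]. /banbinfigneslueb/ → bambimfigneslueb.
Rule 2 (final devoicing): /b/ is a voiced obstruent in word-final position, so it devoices to [p]. /bambimfigneslueb/ → bambimfignesluep.

bambimfignesluep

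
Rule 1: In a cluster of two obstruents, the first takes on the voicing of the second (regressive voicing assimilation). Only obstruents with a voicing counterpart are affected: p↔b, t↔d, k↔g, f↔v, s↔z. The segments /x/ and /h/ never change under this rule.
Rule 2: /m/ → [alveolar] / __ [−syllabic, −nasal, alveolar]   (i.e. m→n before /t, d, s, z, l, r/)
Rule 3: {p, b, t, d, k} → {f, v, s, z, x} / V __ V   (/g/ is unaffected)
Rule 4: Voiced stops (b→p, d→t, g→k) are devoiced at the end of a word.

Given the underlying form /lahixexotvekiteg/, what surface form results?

lahixexodvexisek

Rule 1 (regressive voicing assimilation): /t/ precedes the voiced obstruent /v/, so it voices to [d] by assimilation. /lahixexotvekiteg/ → lahixexodvekiteg.
Rule 2 (nasal place assimilation): no segment meets the environment; /lahixexodvekiteg/ is unchanged.
Rule 3 (intervocalic spirantization): /k/ is a stop between vowels /e/ and /i/, so it spirantizes to the fricative [x]. /t/ is a stop between vowels /i/ and /e/, so it spirantizes to the fricative [s]. /lahixexodvekiteg/ → lahixexodvexiseg.
Rule 4 (final devoicing): /g/ is a voiced stop in word-final position, so it devoices to [k]. /lahixexodvexiseg/ → lahixexodvexisek.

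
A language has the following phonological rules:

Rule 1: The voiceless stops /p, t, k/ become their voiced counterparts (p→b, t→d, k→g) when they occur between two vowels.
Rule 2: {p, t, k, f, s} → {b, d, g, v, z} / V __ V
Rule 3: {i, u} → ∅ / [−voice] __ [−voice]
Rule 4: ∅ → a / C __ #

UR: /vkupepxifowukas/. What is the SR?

Rule 1 (intervocalic voicing): /p/ is a voiceless stop between vowels /u/ and /e/, so it voices to [b]. /k/ is a voiceless stop between vowels /u/ and /a/, so it voices to [g]. /vkupepxifowukas/ → vkubepxifowugas.
Rule 2 (intervocalic voicing): /f/ is a voiceless obstruent between vowels /i/ and /o/, so it voices to [v]. /vkubepxifowugas/ → vkubepxivowugas.
Rule 3 (high vowel syncope): no segment meets the environment; /vkubepxivowugas/ is unchanged.
Rule 4 (final a-epenthesis): the form ends in the consonant /s/, so [a] is inserted word-finally. /vkubepxivowugas/ → vkubepxivowugasa.

vkubepxivowugasa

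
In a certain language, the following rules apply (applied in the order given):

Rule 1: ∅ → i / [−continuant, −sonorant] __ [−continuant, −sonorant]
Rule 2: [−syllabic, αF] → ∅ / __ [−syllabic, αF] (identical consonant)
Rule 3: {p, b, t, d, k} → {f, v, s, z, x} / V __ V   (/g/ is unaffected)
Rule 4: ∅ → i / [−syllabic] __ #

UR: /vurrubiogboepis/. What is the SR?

Rule 1 (stop-cluster i-epenthesis): /g/ and /b/ form a stop–stop cluster, so [i] is inserted between them. /vurrubiogboepis/ → vurrubiogiboepis.
Rule 2 (degemination): /rr/ is a geminate; the first /r/ deletes. /vurrubiogiboepis/ → vurubiogiboepis.
Rule 3 (intervocalic spirantization): /b/ is a stop between vowels /u/ and /i/, so it spirantizes to the fricative [v]. /b/ is a stop between vowels /i/ and /o/, so it spirantizes to the fricative [v]. /p/ is a stop between vowels /e/ and /i/, so it spirantizes to the fricative [f]. /vurubiogiboepis/ → vuruviogivoefis.
Rule 4 (final i-epenthesis): the form ends in the consonant /s/, so [i] is inserted word-finally. /vuruviogivoefis/ → vuruviogivoefisi.

vuruviogivoefisi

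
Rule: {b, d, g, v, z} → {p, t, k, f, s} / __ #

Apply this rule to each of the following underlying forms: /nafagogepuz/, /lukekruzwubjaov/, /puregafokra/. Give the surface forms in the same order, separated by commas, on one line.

nafagogepus, lukekruzwubjaof, puregafokra

/nafagogepuz/: /z/ is a voiced obstruent in word-final position, so it devoices to [s]. → [nafagogepus].
/lukekruzwubjaov/: /v/ is a voiced obstruent in word-final position, so it devoices to [f]. → [lukekruzwubjaof].
/puregafokra/: the rule's environment is not met; surfaces unchanged as [puregafokra].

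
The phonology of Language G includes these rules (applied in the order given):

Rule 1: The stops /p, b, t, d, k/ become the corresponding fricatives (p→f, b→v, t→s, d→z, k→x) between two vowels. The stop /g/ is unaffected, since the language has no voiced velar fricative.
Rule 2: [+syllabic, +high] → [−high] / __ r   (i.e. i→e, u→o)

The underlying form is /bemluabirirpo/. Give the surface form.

bemluavererpo

Rule 1 (intervocalic spirantization): /b/ is a stop between vowels /a/ and /i/, so it spirantizes to the fricative [v]. /bemluabirirpo/ → bemluavirirpo.
Rule 2 (pre-rhotic lowering): /i/ is a high vowel immediately before /r/, so it lowers to [e]. /i/ is a high vowel immediately before /r/, so it lowers to [e]. /bemluavirirpo/ → bemluavererpo.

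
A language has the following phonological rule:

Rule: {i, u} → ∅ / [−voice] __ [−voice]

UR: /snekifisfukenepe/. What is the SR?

snekfsfkenepe

/i/ is a high vowel flanked by voiceless consonants /k/ and /f/, so it deletes.
/i/ is a high vowel flanked by voiceless consonants /f/ and /s/, so it deletes.
/u/ is a high vowel flanked by voiceless consonants /f/ and /k/, so it deletes.
Surface form: [snekfsfkenepe].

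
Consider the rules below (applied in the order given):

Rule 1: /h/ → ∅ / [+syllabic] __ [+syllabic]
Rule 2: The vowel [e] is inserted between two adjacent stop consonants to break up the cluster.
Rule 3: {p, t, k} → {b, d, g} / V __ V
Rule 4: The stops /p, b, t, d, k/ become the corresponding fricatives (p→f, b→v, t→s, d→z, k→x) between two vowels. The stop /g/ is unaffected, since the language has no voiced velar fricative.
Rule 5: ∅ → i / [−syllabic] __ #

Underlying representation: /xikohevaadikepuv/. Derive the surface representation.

xigoevaazigevuvi

Rule 1 (intervocalic h-deletion): /h/ occurs between vowels /o/ and /e/, so it deletes. /xikohevaadikepuv/ → xikoevaadikepuv.
Rule 2 (stop-cluster e-epenthesis): no segment meets the environment; /xikoevaadikepuv/ is unchanged.
Rule 3 (intervocalic voicing): /k/ is a voiceless stop between vowels /i/ and /o/, so it voices to [g]. /k/ is a voiceless stop between vowels /i/ and /e/, so it voices to [g]. /p/ is a voiceless stop between vowels /e/ and /u/, so it voices to [b]. /xikoevaadikepuv/ → xigoevaadigebuv.
Rule 4 (intervocalic spirantization): /d/ is a stop between vowels /a/ and /i/, so it spirantizes to the fricative [z]. /b/ is a stop between vowels /e/ and /u/, so it spirantizes to the fricative [v]. /xigoevaadigebuv/ → xigoevaazigevuv.
Rule 5 (final i-epenthesis): the form ends in the consonant /v/, so [i] is inserted word-finally. /xigoevaazigevuv/ → xigoevaazigevuvi.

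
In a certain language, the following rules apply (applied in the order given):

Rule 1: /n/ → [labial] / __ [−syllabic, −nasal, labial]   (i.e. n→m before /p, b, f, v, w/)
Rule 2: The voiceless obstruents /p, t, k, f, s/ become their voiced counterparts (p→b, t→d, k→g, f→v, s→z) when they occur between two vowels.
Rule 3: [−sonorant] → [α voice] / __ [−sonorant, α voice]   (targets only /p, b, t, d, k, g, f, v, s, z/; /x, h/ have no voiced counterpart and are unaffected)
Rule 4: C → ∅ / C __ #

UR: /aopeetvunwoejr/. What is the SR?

aobeedvumwoej

Rule 1 (nasal place assimilation): /n/ precedes the labial consonant /w/, so it assimilates in place to [m]. /aopeetvunwoejr/ → aopeetvumwoejr.
Rule 2 (intervocalic voicing): /p/ is a voiceless obstruent between vowels /o/ and /e/, so it voices to [b]. /aopeetvumwoejr/ → aobeetvumwoejr.
Rule 3 (regressive voicing assimilation): /t/ precedes the voiced obstruent /v/, so it voices to [d] by assimilation. /aobeetvumwoejr/ → aobeedvumwoejr.
Rule 4 (final cluster simplification): /r/ is the second consonant of a word-final cluster /jr/, so it deletes. /aobeedvumwoejr/ → aobeedvumwoej.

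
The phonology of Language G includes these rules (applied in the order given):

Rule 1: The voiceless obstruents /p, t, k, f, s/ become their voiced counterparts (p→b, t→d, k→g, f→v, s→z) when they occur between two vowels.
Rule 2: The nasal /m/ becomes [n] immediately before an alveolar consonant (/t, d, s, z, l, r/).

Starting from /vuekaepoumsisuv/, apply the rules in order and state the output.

Rule 1 (intervocalic voicing): /k/ is a voiceless obstruent between vowels /e/ and /a/, so it voices to [g]. /p/ is a voiceless obstruent between vowels /e/ and /o/, so it voices to [b]. /s/ is a voiceless obstruent between vowels /i/ and /u/, so it voices to [z]. /vuekaepoumsisuv/ → vuegaeboumsizuv.
Rule 2 (nasal place assimilation): /m/ precedes the alveolar consonant /s/, so it assimilates in place to [n]. /vuegaeboumsizuv/ → vuegaebounsizuv.

vuegaebounsizuv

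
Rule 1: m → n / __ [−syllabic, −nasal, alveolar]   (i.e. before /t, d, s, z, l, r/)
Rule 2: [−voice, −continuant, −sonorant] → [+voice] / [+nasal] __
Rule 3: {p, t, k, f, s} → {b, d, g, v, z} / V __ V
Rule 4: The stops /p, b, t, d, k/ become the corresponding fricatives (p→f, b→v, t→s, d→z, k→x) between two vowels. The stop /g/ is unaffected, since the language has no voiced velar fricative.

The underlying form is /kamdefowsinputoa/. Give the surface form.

Rule 1 (nasal place assimilation): /m/ precedes the alveolar consonant /d/, so it assimilates in place to [n]. /kamdefowsinputoa/ → kandefowsinputoa.
Rule 2 (post-nasal voicing): /p/ is a voiceless stop immediately after the nasal /n/, so it voices to [b]. /kandefowsinputoa/ → kandefowsinbutoa.
Rule 3 (intervocalic voicing): /f/ is a voiceless obstruent between vowels /e/ and /o/, so it voices to [v]. /t/ is a voiceless obstruent between vowels /u/ and /o/, so it voices to [d]. /kandefowsinbutoa/ → kandevowsinbudoa.
Rule 4 (intervocalic spirantization): /d/ is a stop between vowels /u/ and /o/, so it spirantizes to the fricative [z]. /kandevowsinbudoa/ → kandevowsinbuzoa.

kandevowsinbuzoa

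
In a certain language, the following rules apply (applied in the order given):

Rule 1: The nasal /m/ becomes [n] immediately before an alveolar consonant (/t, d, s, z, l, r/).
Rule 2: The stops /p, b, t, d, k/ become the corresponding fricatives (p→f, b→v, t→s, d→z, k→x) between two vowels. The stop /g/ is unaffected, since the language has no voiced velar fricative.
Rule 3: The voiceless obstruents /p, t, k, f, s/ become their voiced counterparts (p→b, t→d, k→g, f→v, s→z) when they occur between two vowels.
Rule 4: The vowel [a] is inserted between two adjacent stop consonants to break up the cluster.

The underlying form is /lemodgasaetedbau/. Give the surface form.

Rule 1 (nasal place assimilation): no segment meets the environment; /lemodgasaetedbau/ is unchanged.
Rule 2 (intervocalic spirantization): /t/ is a stop between vowels /e/ and /e/, so it spirantizes to the fricative [s]. /lemodgasaetedbau/ → lemodgasaesedbau.
Rule 3 (intervocalic voicing): /s/ is a voiceless obstruent between vowels /a/ and /a/, so it voices to [z]. /s/ is a voiceless obstruent between vowels /e/ and /e/, so it voices to [z]. /lemodgasaesedbau/ → lemodgazaezedbau.
Rule 4 (stop-cluster a-epenthesis): /d/ and /g/ form a stop–stop cluster, so [a] is inserted between them. /d/ and /b/ form a stop–stop cluster, so [a] is inserted between them. /lemodgazaezedbau/ → lemodagazaezedabau.

lemodagazaezedabau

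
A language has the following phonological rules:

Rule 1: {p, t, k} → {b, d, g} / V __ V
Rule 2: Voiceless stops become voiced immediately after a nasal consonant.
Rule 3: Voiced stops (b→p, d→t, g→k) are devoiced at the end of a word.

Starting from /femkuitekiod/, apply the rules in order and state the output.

Rule 1 (intervocalic voicing): /t/ is a voiceless stop between vowels /i/ and /e/, so it voices to [d]. /k/ is a voiceless stop between vowels /e/ and /i/, so it voices to [g]. /femkuitekiod/ → femkuidegiod.
Rule 2 (post-nasal voicing): /k/ is a voiceless stop immediately after the nasal /m/, so it voices to [g]. /femkuidegiod/ → femguidegiod.
Rule 3 (final devoicing): /d/ is a voiced stop in word-final position, so it devoices to [t]. /femguidegiod/ → femguidegiot.

femguidegiot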